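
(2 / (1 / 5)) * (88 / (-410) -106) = -43548 / 41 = -1062.15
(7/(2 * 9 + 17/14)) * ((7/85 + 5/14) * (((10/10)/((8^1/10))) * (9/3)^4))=296541/18292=16.21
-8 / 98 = -4 / 49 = -0.08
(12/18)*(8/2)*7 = 56/3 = 18.67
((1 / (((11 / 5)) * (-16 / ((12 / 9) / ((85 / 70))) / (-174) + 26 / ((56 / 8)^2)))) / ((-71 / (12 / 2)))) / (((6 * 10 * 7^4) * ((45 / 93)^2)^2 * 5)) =-26782109 / 16913223731250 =-0.00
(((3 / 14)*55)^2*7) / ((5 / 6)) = 16335 / 14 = 1166.79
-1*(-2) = 2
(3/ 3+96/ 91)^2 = 34969/ 8281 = 4.22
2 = 2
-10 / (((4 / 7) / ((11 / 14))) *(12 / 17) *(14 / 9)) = -2805 / 224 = -12.52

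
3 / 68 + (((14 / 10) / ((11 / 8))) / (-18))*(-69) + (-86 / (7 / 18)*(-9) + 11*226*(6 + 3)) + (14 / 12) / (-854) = 29186683751 / 1197735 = 24368.23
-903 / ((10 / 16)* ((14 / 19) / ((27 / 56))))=-66177 / 70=-945.39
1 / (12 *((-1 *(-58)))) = 1 / 696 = 0.00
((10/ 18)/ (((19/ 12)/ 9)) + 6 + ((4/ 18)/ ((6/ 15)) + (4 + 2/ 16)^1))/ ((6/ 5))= 94655/ 8208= 11.53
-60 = -60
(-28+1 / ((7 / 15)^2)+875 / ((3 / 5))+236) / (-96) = -122813 / 7056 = -17.41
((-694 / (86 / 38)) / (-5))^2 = 173870596 / 46225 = 3761.40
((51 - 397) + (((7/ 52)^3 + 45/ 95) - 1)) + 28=-850953099/ 2671552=-318.52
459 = 459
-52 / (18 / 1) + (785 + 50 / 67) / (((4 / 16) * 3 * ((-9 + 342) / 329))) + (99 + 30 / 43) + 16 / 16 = 3260580584 / 2878119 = 1132.89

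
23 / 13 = 1.77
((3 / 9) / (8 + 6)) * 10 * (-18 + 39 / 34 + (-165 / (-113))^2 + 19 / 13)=-374170285 / 118521858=-3.16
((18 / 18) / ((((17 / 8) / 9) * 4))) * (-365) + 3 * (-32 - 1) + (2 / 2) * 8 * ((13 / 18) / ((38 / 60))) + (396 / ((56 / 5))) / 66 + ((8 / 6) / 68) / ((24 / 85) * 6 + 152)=-42163176673 / 88613112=-475.81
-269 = -269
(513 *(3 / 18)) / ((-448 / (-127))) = 21717 / 896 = 24.24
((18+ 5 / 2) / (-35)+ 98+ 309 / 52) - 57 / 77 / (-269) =556629351 / 5385380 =103.36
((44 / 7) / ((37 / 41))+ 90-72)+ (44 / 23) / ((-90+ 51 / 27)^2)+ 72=363237940154 / 3746053493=96.97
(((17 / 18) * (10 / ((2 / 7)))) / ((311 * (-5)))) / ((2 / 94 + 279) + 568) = -5593 / 222856380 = -0.00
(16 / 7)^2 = 256 / 49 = 5.22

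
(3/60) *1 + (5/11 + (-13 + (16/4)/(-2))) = -3189/220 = -14.50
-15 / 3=-5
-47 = -47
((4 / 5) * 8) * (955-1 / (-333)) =10176512 / 1665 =6112.02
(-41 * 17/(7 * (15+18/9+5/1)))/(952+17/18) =-369/77693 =-0.00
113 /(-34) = -113 /34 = -3.32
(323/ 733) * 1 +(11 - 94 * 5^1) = -336124/ 733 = -458.56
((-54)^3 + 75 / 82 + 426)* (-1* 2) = 12877041 / 41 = 314074.17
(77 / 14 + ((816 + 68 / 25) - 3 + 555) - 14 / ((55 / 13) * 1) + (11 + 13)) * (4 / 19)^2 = 6146408 / 99275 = 61.91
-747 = -747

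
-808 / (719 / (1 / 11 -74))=656904 / 7909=83.06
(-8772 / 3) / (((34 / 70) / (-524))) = 3154480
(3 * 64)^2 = 36864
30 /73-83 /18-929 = -1226225 /1314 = -933.20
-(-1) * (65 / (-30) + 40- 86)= -289 / 6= -48.17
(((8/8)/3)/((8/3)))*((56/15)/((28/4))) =1/15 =0.07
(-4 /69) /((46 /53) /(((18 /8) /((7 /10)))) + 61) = -3180 /3360967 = -0.00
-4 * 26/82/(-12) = 13/123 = 0.11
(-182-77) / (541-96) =-259 / 445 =-0.58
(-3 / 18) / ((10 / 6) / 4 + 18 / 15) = -10 / 97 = -0.10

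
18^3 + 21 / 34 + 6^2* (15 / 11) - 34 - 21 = 2179189 / 374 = 5826.71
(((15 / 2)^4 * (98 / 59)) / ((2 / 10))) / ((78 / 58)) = 119896875 / 6136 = 19539.91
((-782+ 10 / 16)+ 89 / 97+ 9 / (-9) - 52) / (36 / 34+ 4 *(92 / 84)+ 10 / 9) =-127.23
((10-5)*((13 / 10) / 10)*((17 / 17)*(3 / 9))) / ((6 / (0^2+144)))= 26 / 5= 5.20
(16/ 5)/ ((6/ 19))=152/ 15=10.13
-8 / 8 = -1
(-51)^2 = 2601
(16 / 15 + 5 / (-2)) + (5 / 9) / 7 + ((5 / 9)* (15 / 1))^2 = 14299 / 210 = 68.09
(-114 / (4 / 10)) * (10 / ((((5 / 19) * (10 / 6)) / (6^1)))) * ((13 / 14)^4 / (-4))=278384067 / 38416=7246.57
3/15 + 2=11/5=2.20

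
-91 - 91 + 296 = 114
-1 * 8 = -8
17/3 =5.67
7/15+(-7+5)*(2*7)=-413/15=-27.53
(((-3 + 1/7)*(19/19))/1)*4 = -80/7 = -11.43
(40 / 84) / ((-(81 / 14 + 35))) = -20 / 1713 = -0.01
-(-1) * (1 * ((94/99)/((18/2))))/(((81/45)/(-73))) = -34310/8019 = -4.28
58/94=29/47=0.62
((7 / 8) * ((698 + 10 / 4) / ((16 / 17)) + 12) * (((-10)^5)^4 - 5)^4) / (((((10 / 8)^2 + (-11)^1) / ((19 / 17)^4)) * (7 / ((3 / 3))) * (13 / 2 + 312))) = -315389852099999999936922029580000000004730847781499999999842305073950000000001971186575625 / 64269075416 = -4907334515994649701791223000000000000000000000000000000000000000000000000000000.00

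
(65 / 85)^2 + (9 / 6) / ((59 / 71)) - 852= -28973405 / 34102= -849.61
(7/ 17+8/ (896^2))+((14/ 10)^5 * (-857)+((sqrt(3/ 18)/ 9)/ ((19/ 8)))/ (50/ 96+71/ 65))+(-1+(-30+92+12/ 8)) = -24236914183291/ 5331200000+4160 * sqrt(6)/ 860643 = -4546.23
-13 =-13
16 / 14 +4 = 36 / 7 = 5.14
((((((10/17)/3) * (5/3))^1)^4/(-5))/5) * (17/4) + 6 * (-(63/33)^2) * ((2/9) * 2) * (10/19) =-379217797180/74106409707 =-5.12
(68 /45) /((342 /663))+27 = 76769 /2565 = 29.93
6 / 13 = 0.46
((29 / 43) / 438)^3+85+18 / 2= 94.00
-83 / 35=-2.37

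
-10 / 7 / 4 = -5 / 14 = -0.36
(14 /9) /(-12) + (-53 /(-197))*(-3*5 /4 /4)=-32497 /85104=-0.38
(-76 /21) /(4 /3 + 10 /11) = -418 /259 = -1.61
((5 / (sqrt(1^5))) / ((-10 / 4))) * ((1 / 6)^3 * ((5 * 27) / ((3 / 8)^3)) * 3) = -640 / 9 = -71.11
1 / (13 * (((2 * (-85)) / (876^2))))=-383688 / 1105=-347.23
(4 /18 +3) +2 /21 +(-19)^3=-431908 /63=-6855.68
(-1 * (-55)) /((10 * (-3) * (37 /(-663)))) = 2431 /74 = 32.85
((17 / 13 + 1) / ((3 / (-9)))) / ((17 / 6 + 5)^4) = -116640 / 63435853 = -0.00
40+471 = 511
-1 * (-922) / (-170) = -461 / 85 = -5.42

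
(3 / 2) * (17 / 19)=51 / 38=1.34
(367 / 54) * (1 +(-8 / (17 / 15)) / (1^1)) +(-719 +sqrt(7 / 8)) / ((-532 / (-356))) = -63771271 / 122094 +89 * sqrt(14) / 532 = -521.69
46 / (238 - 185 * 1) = 46 / 53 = 0.87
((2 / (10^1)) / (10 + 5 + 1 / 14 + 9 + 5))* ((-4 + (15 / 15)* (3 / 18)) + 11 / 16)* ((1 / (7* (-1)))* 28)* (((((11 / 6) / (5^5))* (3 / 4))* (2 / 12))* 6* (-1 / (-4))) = 1057 / 111000000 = 0.00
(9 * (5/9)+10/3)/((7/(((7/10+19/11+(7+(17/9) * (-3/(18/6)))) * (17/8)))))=634355/33264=19.07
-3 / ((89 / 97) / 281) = -81771 / 89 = -918.78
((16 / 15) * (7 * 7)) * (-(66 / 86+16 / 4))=-32144 / 129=-249.18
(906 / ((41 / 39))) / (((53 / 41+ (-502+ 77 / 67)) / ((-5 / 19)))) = 5918445 / 13036717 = 0.45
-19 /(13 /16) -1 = -317 /13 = -24.38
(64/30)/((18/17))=2.01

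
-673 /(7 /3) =-2019 /7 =-288.43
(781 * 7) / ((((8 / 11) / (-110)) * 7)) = -472505 / 4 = -118126.25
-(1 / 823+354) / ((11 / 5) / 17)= -24764155 / 9053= -2735.46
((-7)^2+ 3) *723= 37596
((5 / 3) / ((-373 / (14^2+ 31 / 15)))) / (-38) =0.02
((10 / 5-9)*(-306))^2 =4588164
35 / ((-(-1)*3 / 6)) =70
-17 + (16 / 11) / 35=-6529 / 385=-16.96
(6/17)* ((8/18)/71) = 8/3621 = 0.00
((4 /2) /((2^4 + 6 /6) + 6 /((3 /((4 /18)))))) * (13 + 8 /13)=3186 /2041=1.56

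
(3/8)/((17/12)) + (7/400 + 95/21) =686299/142800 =4.81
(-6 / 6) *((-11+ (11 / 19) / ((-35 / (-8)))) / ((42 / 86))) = 103587 / 4655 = 22.25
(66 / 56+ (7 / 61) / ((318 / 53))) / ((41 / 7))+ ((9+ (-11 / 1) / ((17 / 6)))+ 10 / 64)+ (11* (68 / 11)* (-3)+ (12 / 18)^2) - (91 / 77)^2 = -199.47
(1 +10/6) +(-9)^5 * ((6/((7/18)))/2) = -9565882/21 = -455518.19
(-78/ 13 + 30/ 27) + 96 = 820/ 9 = 91.11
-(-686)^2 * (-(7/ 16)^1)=823543/ 4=205885.75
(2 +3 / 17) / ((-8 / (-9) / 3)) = 999 / 136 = 7.35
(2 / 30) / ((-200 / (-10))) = 1 / 300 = 0.00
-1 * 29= -29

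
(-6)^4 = 1296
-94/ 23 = -4.09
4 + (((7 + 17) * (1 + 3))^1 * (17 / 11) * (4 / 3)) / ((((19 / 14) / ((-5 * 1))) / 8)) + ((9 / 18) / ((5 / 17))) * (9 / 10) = -121740423 / 20900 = -5824.90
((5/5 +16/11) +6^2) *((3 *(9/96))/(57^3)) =141/2414368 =0.00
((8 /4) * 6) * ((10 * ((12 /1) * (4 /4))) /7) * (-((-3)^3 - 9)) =51840 /7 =7405.71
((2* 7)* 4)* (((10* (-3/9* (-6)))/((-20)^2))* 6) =84/5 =16.80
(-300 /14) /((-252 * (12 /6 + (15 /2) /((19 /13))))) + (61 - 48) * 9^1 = 117.01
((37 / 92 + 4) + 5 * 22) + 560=62045 / 92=674.40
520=520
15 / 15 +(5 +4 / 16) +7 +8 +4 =101 / 4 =25.25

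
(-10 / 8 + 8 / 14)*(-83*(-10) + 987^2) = -18524981 / 28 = -661606.46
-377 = -377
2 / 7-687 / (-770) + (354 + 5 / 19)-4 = 5141583 / 14630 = 351.44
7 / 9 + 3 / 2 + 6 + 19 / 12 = 355 / 36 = 9.86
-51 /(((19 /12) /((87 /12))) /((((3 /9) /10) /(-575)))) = 1479 /109250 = 0.01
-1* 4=-4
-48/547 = -0.09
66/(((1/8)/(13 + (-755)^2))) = 300980064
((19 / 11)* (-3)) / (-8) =57 / 88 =0.65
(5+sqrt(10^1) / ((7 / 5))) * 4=29.04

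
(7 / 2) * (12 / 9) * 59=826 / 3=275.33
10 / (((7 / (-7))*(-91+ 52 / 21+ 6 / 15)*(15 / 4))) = 280 / 9253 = 0.03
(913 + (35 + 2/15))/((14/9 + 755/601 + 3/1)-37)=-25642266/843485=-30.40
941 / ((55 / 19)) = 17879 / 55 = 325.07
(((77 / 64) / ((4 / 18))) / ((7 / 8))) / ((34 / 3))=297 / 544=0.55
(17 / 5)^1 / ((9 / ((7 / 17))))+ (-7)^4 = 108052 / 45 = 2401.16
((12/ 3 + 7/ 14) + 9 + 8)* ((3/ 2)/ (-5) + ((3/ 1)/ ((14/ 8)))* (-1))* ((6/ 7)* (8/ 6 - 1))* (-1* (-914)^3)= -9447786605.04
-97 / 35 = -2.77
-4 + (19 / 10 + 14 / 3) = 2.57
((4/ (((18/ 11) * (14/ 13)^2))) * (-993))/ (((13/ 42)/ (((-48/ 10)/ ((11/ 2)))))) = 206544/ 35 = 5901.26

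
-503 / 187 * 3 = -1509 / 187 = -8.07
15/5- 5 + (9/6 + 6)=11/2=5.50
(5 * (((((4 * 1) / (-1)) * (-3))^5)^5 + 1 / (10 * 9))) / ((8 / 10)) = 429282974898310558320584294405 / 72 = 5962263540254313310008115000.00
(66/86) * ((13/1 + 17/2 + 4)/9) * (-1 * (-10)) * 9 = 8415/43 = 195.70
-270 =-270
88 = 88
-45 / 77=-0.58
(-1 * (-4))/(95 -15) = 1/20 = 0.05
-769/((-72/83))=63827/72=886.49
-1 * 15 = -15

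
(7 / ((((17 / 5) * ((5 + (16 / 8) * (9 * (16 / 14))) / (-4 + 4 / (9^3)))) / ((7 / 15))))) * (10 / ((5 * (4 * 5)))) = -499408 / 33275205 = -0.02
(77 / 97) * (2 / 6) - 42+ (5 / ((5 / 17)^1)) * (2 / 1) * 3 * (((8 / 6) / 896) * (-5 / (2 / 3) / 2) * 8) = -754325 / 16296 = -46.29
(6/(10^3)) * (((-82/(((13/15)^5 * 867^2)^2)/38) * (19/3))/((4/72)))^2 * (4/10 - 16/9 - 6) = -135769487261352539062500/924804188839572698068902565619693875331281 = -0.00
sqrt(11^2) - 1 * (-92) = 103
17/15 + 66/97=2639/1455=1.81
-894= -894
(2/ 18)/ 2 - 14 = -251/ 18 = -13.94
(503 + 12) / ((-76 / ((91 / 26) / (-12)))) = 3605 / 1824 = 1.98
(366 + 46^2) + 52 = 2534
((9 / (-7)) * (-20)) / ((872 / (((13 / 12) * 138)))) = 13455 / 3052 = 4.41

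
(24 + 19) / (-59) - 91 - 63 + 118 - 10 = -2757 / 59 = -46.73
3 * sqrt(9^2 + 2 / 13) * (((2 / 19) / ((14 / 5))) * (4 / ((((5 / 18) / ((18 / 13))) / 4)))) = 15552 * sqrt(13715) / 22477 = 81.03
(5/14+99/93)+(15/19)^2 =320387/156674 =2.04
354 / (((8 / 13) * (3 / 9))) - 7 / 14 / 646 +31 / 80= 1726.14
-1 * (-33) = 33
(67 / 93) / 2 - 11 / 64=1121 / 5952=0.19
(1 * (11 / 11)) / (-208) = -1 / 208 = -0.00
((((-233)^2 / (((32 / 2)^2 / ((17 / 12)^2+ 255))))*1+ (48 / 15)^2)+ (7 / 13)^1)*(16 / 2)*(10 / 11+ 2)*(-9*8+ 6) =-653113154917 / 7800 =-83732455.76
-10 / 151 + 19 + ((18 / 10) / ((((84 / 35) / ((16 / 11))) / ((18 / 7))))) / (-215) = 47298129 / 2499805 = 18.92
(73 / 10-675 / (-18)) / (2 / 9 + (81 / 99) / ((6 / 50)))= 22176 / 3485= 6.36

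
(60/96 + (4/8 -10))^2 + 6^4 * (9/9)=87985/64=1374.77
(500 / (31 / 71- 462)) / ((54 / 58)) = -1029500 / 884817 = -1.16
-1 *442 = -442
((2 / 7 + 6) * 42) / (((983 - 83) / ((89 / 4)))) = 6.53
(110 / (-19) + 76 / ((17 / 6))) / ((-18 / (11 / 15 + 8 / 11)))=-818677 / 479655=-1.71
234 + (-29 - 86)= 119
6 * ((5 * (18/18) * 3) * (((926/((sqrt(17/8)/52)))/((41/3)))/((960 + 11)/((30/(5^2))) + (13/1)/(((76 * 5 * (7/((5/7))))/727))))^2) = 1875277403583087329280/2350035524720898713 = 797.98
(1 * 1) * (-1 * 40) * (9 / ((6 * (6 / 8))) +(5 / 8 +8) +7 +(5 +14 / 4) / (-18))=-6175 / 9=-686.11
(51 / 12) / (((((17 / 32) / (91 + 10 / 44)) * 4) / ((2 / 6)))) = 669 / 11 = 60.82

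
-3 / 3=-1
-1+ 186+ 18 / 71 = 13153 / 71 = 185.25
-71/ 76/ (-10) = 71/ 760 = 0.09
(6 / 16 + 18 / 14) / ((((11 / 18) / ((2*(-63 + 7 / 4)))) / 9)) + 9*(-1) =-264447 / 88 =-3005.08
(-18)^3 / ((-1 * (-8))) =-729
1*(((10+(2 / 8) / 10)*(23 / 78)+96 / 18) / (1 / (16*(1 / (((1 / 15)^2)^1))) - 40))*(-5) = 1939725 / 1871987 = 1.04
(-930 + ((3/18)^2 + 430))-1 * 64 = -20303/36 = -563.97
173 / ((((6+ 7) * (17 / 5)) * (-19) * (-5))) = 173 / 4199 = 0.04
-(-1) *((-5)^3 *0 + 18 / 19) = 18 / 19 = 0.95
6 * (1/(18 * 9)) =1/27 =0.04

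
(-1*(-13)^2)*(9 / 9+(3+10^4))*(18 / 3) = -10144056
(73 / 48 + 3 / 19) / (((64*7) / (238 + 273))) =111763 / 58368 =1.91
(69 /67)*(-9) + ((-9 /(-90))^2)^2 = -6209933 /670000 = -9.27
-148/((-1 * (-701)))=-148/701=-0.21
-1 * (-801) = 801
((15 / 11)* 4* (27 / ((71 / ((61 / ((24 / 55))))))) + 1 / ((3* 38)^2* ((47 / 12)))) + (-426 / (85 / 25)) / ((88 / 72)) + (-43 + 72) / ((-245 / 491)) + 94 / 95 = 8631214316269 / 66229632546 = 130.32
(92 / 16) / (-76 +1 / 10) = -5 / 66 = -0.08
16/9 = 1.78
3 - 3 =0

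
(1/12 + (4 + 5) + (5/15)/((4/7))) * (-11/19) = -319/57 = -5.60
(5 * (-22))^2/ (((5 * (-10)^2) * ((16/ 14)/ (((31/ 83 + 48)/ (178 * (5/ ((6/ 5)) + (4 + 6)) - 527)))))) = 185493/ 361216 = 0.51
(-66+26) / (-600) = 0.07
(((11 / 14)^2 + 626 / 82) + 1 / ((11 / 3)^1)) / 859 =753507 / 75932164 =0.01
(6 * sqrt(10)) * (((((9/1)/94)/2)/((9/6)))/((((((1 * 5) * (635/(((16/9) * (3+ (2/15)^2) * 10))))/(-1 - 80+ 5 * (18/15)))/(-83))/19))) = 1210.20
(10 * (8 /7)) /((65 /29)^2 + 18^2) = 0.03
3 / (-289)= -0.01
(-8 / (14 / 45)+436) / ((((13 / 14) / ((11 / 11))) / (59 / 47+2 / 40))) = 1761972 / 3055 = 576.75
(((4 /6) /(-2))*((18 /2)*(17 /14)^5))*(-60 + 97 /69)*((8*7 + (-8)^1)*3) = 51664336659 /773122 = 66825.59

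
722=722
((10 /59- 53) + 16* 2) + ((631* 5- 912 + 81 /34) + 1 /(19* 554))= 11742940308 /5278789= 2224.55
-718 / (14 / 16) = -820.57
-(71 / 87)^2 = -5041 / 7569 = -0.67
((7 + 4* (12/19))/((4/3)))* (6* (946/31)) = 770517/589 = 1308.18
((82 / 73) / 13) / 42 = 41 / 19929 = 0.00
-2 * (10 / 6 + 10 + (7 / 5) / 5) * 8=-14336 / 75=-191.15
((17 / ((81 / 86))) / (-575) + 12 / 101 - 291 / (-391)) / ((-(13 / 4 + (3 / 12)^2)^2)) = -17026002176 / 224633693475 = -0.08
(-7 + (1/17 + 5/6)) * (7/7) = -6.11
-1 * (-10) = 10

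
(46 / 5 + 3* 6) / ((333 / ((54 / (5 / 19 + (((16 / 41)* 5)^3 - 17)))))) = -534275592 / 1127471215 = -0.47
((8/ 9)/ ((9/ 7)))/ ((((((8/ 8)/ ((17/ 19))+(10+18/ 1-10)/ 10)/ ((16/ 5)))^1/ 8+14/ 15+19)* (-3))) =-76160/ 6625233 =-0.01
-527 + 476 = -51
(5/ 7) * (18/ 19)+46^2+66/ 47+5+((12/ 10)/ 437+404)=1816632019/ 718865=2527.08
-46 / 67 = -0.69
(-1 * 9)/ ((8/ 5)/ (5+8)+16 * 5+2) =-585/ 5338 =-0.11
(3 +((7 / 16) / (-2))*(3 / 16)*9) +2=2371 / 512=4.63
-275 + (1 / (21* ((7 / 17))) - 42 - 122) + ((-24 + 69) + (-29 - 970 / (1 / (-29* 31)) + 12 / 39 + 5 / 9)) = 4996928543 / 5733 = 871607.98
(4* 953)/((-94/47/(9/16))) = -1072.12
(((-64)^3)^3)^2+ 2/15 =324518553658426726783156000000000.00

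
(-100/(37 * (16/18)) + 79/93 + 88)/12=590537/82584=7.15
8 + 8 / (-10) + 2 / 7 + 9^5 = 2066977 / 35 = 59056.49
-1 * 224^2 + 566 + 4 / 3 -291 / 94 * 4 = -6996568 / 141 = -49621.05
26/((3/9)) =78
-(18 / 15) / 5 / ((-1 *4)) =3 / 50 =0.06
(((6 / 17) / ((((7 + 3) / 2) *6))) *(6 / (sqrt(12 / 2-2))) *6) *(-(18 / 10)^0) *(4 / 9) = -8 / 85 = -0.09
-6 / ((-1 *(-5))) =-6 / 5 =-1.20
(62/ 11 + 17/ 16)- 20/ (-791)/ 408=47562479/ 7100016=6.70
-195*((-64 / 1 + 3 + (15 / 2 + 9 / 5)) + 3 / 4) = 39741 / 4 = 9935.25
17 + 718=735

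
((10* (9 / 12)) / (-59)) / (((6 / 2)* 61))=-5 / 7198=-0.00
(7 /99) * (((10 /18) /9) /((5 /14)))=98 /8019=0.01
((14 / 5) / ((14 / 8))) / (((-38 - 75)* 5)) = -8 / 2825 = -0.00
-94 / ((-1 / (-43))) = -4042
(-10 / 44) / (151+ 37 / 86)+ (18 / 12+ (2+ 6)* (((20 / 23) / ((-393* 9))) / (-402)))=780024217751 / 520535274534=1.50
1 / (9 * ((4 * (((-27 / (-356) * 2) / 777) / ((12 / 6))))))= 23051 / 81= 284.58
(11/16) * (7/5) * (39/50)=3003/4000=0.75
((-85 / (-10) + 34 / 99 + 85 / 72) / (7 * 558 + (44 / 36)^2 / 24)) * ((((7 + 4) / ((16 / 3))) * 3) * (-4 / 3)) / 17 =-37827 / 30373540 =-0.00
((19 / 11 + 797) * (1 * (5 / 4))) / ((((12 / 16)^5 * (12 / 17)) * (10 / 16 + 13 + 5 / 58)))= 11088634880 / 25508439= 434.70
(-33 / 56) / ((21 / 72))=-99 / 49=-2.02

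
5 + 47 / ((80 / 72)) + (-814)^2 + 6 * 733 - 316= 6667253 / 10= 666725.30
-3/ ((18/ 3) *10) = -1/ 20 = -0.05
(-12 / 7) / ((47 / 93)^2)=-103788 / 15463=-6.71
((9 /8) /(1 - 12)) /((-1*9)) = 1 /88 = 0.01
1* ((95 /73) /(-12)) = -95 /876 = -0.11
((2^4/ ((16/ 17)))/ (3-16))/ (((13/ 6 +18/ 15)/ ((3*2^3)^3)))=-7050240/ 1313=-5369.57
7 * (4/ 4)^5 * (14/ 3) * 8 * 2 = 1568/ 3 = 522.67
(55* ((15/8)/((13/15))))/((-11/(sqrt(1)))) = -1125/104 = -10.82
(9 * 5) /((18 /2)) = 5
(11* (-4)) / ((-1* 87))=44 / 87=0.51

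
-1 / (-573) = 1 / 573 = 0.00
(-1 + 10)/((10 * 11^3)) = 9/13310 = 0.00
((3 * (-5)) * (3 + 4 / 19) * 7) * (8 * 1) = -51240 / 19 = -2696.84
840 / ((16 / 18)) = 945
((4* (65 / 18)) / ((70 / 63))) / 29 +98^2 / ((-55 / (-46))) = 12812451 / 1595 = 8032.88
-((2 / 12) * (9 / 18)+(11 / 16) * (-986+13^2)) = 26957 / 48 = 561.60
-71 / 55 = -1.29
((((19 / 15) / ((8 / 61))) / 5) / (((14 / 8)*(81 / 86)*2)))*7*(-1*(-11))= 548207 / 12150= 45.12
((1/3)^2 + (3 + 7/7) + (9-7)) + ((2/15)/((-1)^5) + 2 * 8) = 989/45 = 21.98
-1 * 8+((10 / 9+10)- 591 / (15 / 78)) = -138154 / 45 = -3070.09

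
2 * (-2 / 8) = -1 / 2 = -0.50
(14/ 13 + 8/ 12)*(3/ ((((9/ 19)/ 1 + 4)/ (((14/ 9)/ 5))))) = 1064/ 2925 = 0.36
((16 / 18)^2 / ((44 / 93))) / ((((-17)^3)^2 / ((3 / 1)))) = 496 / 2389619331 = 0.00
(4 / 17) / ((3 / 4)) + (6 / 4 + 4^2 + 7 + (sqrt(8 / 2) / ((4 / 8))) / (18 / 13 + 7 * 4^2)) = 1867999 / 75174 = 24.85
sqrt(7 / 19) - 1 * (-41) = sqrt(133) / 19 + 41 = 41.61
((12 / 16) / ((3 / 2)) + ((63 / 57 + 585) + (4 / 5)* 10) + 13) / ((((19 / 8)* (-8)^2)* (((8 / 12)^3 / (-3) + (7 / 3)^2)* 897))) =623403 / 747801392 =0.00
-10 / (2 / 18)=-90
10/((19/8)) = 80/19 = 4.21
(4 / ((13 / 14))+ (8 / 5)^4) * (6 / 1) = 529488 / 8125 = 65.17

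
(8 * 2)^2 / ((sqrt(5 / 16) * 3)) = 1024 * sqrt(5) / 15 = 152.65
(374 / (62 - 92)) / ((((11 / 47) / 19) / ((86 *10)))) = -2611132 / 3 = -870377.33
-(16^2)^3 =-16777216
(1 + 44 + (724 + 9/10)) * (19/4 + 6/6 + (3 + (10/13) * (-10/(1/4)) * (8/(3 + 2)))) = -3241279/104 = -31166.14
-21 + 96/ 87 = -577/ 29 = -19.90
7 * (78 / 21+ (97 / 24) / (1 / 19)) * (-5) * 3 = -67625 / 8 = -8453.12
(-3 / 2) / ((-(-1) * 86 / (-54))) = 81 / 86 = 0.94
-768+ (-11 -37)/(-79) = -60624/79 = -767.39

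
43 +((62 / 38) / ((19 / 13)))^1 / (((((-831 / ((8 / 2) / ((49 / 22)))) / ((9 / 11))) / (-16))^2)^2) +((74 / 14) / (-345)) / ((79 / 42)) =4785438271169616197633261 / 111310345281363773364085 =42.99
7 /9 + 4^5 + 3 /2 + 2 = 18509 /18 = 1028.28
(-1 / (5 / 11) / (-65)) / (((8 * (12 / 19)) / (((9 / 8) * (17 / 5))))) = 10659 / 416000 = 0.03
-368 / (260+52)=-46 / 39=-1.18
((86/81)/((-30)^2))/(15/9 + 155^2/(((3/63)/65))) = 43/1195345917000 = 0.00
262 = 262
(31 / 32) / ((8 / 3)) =93 / 256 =0.36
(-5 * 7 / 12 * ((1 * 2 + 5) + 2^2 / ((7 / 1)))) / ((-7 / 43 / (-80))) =-227900 / 21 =-10852.38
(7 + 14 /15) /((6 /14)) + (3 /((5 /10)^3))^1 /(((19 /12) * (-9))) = 14387 /855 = 16.83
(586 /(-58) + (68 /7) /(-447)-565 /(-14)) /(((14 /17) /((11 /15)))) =1025986159 /38111220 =26.92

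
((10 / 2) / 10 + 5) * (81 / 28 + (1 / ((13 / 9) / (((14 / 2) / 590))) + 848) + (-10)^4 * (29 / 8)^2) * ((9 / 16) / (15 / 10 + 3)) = 78109750851 / 859040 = 90926.79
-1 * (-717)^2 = -514089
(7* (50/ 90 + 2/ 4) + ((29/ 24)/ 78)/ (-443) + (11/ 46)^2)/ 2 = 3266558567/ 877395168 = 3.72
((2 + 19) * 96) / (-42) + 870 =822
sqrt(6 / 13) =sqrt(78) / 13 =0.68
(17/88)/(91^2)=17/728728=0.00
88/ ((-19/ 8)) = -704/ 19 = -37.05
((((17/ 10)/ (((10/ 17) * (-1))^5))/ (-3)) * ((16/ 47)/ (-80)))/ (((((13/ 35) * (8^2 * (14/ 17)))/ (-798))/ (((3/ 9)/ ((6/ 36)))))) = 54575043509/ 19552000000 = 2.79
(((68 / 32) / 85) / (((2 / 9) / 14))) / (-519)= -21 / 6920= -0.00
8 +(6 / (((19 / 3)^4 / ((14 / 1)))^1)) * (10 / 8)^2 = 8.08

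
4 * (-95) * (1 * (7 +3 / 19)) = -2720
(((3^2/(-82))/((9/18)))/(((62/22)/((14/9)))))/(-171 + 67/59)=4543/6368981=0.00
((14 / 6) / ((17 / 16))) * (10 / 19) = 1120 / 969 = 1.16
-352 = -352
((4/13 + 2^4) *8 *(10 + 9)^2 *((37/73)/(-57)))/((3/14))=-16692032/8541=-1954.34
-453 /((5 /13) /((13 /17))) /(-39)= 1963 /85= 23.09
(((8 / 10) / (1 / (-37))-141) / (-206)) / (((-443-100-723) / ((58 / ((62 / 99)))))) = -816321 / 13474460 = -0.06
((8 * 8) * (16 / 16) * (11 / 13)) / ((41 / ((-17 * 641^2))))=-4917423808 / 533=-9225935.85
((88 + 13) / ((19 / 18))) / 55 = 1818 / 1045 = 1.74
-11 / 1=-11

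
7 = 7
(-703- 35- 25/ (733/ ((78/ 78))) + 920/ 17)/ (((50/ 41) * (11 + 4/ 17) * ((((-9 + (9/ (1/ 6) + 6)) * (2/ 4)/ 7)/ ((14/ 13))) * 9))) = -11414177698/ 6961649175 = -1.64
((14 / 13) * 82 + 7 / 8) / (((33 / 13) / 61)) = 565775 / 264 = 2143.09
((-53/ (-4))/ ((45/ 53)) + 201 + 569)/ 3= 141409/ 540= 261.87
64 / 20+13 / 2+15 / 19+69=15103 / 190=79.49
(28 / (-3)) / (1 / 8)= -224 / 3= -74.67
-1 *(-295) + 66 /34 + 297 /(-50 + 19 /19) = 242303 /833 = 290.88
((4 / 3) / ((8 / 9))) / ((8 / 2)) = 3 / 8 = 0.38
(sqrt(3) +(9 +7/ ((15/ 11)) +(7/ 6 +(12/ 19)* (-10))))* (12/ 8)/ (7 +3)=3* sqrt(3)/ 20 +5121/ 3800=1.61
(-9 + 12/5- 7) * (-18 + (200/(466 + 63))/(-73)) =47280808/193085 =244.87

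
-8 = -8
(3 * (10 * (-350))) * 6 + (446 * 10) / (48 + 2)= -314554 / 5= -62910.80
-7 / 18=-0.39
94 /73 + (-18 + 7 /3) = -3149 /219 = -14.38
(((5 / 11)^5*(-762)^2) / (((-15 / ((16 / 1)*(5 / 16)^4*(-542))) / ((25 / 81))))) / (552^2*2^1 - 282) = 42685146484375 / 1356139258113024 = 0.03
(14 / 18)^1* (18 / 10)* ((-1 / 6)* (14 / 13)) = -49 / 195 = -0.25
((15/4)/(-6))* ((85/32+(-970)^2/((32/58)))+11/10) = -272861601/256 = -1065865.63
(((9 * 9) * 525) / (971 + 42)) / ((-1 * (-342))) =0.12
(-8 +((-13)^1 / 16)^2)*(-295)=554305 / 256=2165.25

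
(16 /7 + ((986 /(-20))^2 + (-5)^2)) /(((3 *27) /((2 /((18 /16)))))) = 2293924 /42525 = 53.94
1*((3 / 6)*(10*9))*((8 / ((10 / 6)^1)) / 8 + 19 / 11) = 104.73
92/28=23/7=3.29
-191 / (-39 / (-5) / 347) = -331385 / 39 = -8497.05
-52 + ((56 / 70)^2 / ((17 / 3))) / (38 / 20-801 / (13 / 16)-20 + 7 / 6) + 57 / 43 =-18108696013 / 357353005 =-50.67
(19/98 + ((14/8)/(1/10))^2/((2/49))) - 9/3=2940125/392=7500.32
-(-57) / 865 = 57 / 865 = 0.07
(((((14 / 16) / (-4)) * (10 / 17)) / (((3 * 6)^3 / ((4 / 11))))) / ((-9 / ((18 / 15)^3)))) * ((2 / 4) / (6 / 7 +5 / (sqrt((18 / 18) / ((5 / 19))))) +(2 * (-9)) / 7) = -0.00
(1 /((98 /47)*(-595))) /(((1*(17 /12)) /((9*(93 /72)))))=-13113 /1982540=-0.01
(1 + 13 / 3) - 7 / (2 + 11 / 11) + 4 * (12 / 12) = 7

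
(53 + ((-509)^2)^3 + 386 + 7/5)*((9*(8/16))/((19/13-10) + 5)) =-10173316597135895619/460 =-22115905645947599.17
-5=-5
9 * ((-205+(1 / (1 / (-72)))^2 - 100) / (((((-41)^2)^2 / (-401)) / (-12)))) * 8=41229216 / 68921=598.21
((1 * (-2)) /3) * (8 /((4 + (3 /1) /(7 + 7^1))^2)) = -3136 /10443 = -0.30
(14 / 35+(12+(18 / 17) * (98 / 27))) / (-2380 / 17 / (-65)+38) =26923 / 66555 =0.40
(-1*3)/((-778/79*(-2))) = -237/1556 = -0.15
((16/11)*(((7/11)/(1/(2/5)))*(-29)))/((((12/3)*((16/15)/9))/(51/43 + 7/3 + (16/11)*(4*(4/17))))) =-107721747/972961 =-110.72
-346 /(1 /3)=-1038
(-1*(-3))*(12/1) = 36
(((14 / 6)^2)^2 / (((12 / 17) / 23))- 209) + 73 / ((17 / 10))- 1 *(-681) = 1480.78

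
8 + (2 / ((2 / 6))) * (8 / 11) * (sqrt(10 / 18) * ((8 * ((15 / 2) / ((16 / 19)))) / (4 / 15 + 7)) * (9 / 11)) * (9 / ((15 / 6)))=8 + 554040 * sqrt(5) / 13189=101.93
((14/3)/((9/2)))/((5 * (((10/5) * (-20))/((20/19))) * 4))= -7/5130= -0.00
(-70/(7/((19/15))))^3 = -2032.30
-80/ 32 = -5/ 2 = -2.50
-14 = -14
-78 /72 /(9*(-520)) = 1 /4320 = 0.00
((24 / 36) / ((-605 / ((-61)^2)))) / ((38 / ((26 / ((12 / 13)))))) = -628849 / 206910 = -3.04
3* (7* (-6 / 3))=-42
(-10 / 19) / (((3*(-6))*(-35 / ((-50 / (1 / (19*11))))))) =550 / 63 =8.73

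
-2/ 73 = -0.03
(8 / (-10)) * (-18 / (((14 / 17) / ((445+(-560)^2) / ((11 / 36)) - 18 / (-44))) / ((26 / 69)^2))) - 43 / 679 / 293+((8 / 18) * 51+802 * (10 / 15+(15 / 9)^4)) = 1199557588115040941 / 468857400165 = 2558469.99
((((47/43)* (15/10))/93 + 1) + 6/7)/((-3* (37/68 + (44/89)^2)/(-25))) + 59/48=160112759869/7609169232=21.04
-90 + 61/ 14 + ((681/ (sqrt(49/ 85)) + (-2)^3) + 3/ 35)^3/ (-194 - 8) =818223478433/ 8660750 - 335638447236*sqrt(85)/ 866075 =-3478464.61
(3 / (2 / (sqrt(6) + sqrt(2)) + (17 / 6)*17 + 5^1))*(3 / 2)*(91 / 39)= 0.20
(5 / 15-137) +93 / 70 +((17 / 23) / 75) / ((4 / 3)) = -6536473 / 48300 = -135.33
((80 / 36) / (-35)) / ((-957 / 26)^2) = -2704 / 57698487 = -0.00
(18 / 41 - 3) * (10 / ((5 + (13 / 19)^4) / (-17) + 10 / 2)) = -2326229850 / 426281879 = -5.46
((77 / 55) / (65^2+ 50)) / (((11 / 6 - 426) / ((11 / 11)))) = -14 / 18133125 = -0.00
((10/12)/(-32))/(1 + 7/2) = -5/864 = -0.01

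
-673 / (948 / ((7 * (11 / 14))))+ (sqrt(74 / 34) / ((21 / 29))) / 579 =-7403 / 1896+ 29 * sqrt(629) / 206703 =-3.90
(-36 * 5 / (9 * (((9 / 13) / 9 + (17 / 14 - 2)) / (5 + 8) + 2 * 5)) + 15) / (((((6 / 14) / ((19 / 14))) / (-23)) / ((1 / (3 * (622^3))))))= -0.00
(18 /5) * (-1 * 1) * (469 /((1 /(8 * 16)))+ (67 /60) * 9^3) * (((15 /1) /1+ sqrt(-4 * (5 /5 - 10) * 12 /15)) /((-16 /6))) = 98570601 * sqrt(5) /500+ 98570601 /80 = 1672953.64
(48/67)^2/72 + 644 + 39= 683.01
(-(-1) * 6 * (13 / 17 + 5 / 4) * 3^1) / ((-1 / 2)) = -1233 / 17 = -72.53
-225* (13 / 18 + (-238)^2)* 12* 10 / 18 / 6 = -127450625 / 9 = -14161180.56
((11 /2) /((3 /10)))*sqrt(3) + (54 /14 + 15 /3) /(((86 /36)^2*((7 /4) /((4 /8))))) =40176 /90601 + 55*sqrt(3) /3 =32.20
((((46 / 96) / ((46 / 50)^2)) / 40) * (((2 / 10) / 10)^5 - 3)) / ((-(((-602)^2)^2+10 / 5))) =937499999 / 2899913435533440000000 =0.00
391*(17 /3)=6647 /3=2215.67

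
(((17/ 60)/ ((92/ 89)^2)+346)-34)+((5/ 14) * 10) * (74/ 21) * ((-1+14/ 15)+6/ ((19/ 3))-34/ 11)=4438087768451/ 15602368320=284.45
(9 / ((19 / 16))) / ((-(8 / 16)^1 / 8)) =-121.26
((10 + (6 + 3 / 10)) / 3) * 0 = 0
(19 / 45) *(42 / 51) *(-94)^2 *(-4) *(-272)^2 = -40915345408 / 45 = -909229897.96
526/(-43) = -526/43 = -12.23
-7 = -7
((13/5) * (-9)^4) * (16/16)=85293/5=17058.60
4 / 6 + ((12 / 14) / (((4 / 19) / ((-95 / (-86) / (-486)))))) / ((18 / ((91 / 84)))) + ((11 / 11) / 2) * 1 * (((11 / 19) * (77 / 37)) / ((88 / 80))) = 35948794921 / 29617648704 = 1.21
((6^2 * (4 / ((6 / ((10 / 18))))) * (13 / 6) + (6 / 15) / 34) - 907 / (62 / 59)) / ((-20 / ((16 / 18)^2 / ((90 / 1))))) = 158266748 / 432205875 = 0.37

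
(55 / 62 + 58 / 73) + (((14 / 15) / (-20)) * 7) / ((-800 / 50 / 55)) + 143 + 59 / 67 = 10675462199 / 72778080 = 146.69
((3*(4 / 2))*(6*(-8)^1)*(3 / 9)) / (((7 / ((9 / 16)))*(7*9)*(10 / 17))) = -51 / 245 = -0.21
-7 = -7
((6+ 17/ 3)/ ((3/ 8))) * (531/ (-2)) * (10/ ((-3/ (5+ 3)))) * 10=6608000/ 3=2202666.67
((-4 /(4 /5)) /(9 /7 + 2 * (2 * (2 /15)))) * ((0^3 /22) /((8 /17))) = 0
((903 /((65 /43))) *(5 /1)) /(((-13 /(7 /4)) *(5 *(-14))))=38829 /6760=5.74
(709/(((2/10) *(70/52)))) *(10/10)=18434/7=2633.43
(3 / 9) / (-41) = -1 / 123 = -0.01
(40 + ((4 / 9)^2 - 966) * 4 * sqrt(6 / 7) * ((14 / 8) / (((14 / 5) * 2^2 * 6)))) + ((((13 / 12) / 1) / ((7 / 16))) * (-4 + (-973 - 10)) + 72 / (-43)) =-103444 / 43 - 195575 * sqrt(42) / 13608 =-2498.82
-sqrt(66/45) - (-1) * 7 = 7 - sqrt(330)/15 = 5.79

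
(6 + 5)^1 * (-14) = -154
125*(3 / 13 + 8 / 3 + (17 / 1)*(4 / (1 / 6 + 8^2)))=1485425 / 3003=494.65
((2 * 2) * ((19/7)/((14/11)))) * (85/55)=646/49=13.18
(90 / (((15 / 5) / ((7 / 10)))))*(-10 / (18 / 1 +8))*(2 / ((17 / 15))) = -3150 / 221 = -14.25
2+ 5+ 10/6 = 26/3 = 8.67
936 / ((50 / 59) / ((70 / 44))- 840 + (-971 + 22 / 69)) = -26673192 / 51583801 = -0.52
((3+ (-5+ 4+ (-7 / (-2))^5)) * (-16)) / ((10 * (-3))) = 16871 / 60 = 281.18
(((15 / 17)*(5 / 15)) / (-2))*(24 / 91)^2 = -1440 / 140777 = -0.01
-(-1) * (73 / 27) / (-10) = -0.27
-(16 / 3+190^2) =-108316 / 3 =-36105.33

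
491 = 491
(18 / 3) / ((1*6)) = 1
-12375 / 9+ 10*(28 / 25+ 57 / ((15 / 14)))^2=3516453 / 125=28131.62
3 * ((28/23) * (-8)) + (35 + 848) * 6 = 121182/23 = 5268.78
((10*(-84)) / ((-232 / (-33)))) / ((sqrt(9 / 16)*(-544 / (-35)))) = -40425 / 3944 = -10.25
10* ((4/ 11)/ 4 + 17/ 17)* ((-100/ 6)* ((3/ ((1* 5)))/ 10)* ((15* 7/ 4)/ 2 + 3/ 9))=-1615/ 11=-146.82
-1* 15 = -15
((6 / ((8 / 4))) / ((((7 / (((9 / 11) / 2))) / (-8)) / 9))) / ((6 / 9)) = -1458 / 77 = -18.94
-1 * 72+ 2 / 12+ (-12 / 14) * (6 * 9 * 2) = -6905 / 42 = -164.40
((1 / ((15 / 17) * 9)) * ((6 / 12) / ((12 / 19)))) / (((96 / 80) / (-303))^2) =6355.95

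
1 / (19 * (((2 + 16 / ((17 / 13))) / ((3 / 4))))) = 51 / 18392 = 0.00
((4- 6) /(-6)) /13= 0.03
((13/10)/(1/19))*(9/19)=117/10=11.70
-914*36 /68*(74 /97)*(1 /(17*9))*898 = -60737128 /28033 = -2166.63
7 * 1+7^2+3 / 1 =59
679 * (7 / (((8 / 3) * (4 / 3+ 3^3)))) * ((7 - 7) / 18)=0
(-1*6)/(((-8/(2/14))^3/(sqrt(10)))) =3*sqrt(10)/87808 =0.00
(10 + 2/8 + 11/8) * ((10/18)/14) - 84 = -28069/336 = -83.54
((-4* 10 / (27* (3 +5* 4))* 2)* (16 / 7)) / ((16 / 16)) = -1280 / 4347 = -0.29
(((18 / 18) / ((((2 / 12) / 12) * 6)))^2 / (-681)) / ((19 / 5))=-240 / 4313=-0.06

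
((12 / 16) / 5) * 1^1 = 3 / 20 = 0.15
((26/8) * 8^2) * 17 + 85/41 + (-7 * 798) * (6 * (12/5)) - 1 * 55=-15775842/205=-76955.33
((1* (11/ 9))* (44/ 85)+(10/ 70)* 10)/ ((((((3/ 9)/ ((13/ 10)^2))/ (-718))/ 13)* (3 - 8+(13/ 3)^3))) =-39176660133/ 30672250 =-1277.27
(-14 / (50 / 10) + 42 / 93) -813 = -126379 / 155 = -815.35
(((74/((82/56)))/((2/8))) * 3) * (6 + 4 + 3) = 323232/41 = 7883.71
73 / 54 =1.35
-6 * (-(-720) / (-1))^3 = 2239488000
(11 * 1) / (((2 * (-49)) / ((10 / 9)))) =-55 / 441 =-0.12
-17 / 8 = -2.12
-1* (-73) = 73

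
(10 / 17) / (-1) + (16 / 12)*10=650 / 51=12.75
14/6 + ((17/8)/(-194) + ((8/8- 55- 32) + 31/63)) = -8133551/97776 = -83.19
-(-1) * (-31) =-31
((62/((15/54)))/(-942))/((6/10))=-62/157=-0.39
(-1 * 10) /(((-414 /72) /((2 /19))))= 80 /437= 0.18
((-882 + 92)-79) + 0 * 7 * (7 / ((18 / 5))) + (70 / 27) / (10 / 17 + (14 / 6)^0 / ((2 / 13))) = -5652203 / 6507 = -868.63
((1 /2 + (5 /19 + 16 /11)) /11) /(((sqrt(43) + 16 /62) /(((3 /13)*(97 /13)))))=0.05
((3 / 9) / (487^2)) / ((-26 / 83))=-83 / 18499182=-0.00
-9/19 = -0.47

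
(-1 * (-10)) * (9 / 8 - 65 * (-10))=26045 / 4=6511.25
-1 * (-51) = 51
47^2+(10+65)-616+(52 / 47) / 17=1332784 / 799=1668.07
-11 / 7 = -1.57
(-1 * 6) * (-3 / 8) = 9 / 4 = 2.25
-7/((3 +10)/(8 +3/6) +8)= -119/162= -0.73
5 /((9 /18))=10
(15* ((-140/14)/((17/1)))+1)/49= -19/119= -0.16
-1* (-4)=4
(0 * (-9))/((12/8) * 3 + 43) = 0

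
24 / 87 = 8 / 29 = 0.28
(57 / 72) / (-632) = -19 / 15168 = -0.00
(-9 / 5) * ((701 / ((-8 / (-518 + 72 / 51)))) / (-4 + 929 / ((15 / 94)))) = -83108457 / 5934088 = -14.01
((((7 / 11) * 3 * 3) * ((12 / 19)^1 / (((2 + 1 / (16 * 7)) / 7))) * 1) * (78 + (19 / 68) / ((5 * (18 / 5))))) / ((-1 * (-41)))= 23.98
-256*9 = -2304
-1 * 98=-98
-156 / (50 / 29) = -2262 / 25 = -90.48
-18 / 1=-18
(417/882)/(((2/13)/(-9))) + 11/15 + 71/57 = -478147/18620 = -25.68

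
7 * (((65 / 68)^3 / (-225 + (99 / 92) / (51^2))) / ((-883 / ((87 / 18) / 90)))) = 256444825 / 155174642229312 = 0.00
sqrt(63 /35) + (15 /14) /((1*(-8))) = -15 /112 + 3*sqrt(5) /5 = 1.21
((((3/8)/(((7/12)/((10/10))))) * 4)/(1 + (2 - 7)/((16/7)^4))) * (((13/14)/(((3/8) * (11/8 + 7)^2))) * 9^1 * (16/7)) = 188441690112/82423126037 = 2.29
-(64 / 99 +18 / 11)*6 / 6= -226 / 99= -2.28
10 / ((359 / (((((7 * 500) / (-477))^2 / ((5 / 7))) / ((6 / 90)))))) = 857500000 / 27227637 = 31.49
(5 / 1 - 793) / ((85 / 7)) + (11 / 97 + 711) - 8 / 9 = 47886742 / 74205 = 645.33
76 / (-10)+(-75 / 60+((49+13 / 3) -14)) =30.48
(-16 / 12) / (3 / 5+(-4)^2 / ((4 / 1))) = -20 / 69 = -0.29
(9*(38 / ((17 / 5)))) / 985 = 342 / 3349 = 0.10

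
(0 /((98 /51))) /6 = 0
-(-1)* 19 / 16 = 19 / 16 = 1.19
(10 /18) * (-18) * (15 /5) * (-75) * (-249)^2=139502250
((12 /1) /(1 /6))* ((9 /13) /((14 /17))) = 5508 /91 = 60.53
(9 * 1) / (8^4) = 9 / 4096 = 0.00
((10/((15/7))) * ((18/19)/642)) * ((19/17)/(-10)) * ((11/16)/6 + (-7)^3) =230419/873120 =0.26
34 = 34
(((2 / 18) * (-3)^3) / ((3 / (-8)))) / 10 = 4 / 5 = 0.80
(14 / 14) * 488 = 488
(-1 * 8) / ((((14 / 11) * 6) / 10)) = -220 / 21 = -10.48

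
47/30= 1.57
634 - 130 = 504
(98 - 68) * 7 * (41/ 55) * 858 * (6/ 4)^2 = 302211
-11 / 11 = -1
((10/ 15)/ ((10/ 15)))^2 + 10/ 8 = 9/ 4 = 2.25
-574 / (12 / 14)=-2009 / 3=-669.67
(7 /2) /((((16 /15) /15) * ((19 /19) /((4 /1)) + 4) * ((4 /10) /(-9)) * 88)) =-70875 /23936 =-2.96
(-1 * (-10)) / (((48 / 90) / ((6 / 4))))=225 / 8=28.12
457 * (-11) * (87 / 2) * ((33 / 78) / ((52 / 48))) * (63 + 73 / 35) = -5558288.03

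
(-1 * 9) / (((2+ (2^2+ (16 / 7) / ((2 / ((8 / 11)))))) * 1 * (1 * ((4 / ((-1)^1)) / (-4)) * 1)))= -693 / 526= -1.32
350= 350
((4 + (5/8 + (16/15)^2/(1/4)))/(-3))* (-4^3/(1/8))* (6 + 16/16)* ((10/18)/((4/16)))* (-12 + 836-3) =24300338944/1215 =20000278.97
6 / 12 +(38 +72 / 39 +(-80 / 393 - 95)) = -560533 / 10218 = -54.86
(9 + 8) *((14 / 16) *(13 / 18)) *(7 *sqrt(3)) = 10829 *sqrt(3) / 144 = 130.25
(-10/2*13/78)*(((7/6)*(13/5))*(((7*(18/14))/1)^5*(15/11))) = -8955765/44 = -203540.11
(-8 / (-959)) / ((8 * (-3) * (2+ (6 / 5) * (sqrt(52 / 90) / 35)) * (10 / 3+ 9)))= -21875 / 1552117662+ 25 * sqrt(130) / 1552117662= -0.00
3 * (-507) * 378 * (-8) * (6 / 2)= 13798512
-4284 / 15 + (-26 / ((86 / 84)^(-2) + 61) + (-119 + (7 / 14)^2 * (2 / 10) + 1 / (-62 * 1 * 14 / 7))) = -14381338329 / 35511430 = -404.98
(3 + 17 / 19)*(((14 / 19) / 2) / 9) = 518 / 3249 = 0.16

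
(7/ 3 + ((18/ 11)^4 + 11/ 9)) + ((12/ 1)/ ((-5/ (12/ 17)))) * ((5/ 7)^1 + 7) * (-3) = 49.93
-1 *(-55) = 55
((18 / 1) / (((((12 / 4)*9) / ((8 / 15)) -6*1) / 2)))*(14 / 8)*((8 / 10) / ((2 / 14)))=7.91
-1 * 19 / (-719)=19 / 719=0.03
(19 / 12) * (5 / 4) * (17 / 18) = 1615 / 864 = 1.87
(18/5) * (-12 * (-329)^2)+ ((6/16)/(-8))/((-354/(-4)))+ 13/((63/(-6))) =-926972705833/198240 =-4676012.44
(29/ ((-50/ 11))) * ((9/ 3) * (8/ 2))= -76.56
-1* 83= -83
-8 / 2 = -4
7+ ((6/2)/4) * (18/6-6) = 4.75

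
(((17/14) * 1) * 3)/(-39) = -17/182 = -0.09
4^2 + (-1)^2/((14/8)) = 116/7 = 16.57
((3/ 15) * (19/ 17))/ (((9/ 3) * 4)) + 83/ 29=2.88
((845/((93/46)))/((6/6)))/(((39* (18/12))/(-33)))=-235.77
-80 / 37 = -2.16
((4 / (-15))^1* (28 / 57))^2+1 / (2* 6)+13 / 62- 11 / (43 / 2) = -785246867 / 3897825300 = -0.20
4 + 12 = 16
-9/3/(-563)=3/563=0.01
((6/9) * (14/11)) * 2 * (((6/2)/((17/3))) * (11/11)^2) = 0.90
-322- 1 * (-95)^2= -9347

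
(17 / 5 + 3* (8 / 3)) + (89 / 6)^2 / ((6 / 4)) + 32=51323 / 270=190.09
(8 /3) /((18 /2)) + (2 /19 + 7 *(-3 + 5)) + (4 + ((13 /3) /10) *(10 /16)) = 153263 /8208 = 18.67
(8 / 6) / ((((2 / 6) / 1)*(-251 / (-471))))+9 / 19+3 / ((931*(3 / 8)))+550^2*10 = 706886891703 / 233681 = 3025007.99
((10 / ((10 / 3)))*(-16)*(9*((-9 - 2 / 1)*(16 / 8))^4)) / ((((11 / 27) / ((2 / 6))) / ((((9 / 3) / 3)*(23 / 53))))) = -1904373504 / 53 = -35931575.55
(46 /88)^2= 529 /1936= 0.27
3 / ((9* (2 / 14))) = 7 / 3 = 2.33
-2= -2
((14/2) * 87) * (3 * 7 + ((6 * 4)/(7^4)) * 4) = 12813.35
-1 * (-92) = 92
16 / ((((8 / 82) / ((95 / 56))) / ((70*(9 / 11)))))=175275 / 11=15934.09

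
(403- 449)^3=-97336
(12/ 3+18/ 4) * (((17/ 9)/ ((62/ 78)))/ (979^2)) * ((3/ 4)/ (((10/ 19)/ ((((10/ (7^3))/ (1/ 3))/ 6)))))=71383/ 163057650448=0.00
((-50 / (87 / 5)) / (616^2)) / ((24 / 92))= -2875 / 99038016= -0.00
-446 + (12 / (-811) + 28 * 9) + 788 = 481722 / 811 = 593.99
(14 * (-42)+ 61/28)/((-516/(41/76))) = 672523/1098048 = 0.61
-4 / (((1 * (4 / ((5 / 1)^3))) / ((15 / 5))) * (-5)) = 75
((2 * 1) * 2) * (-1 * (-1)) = 4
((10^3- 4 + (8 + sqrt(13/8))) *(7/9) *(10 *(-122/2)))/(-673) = 2135 *sqrt(26)/12114 + 4287080/6057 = 708.69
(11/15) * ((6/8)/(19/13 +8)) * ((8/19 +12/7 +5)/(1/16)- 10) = 330187/54530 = 6.06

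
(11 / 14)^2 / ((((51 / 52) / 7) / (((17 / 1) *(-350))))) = -78650 / 3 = -26216.67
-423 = -423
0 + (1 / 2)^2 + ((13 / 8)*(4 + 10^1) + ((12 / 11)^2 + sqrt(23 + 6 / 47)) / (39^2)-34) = -224923 / 20449 + sqrt(51089) / 71487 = -11.00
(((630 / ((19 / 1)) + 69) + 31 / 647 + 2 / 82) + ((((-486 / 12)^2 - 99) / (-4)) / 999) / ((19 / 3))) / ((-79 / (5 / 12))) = -50808059355 / 94286719936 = -0.54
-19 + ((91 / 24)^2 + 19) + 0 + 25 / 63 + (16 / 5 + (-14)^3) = -54956693 / 20160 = -2726.03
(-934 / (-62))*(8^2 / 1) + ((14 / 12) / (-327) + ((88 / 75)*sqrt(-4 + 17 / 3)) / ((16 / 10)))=11*sqrt(15) / 45 + 58640039 / 60822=965.07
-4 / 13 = -0.31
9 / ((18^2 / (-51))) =-17 / 12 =-1.42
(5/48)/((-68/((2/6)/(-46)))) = 5/450432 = 0.00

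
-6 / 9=-2 / 3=-0.67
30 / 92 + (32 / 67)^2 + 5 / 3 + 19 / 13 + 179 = 1471190003 / 8053266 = 182.68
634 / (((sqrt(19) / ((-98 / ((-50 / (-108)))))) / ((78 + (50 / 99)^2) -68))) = -131471312* sqrt(19) / 1815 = -315741.14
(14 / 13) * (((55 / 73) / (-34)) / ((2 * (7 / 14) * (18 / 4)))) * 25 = -19250 / 145197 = -0.13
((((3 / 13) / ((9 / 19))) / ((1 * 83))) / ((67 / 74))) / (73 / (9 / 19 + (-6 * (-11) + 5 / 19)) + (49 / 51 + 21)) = 30307736 / 107781416821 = 0.00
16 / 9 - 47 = -407 / 9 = -45.22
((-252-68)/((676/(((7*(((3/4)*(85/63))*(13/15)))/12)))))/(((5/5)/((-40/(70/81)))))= 1020/91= 11.21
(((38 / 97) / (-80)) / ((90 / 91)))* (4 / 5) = -1729 / 436500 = -0.00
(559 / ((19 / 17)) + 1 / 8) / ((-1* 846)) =-76043 / 128592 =-0.59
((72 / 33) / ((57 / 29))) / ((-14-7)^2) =232 / 92169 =0.00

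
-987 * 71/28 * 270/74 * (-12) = 4054455/37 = 109579.86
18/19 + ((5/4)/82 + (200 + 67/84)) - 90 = 14626285/130872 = 111.76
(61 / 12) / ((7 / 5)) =305 / 84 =3.63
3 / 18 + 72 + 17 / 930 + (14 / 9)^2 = 936662 / 12555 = 74.60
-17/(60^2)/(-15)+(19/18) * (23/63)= 437357/1134000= 0.39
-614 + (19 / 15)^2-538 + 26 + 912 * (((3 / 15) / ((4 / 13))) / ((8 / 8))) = -119609 / 225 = -531.60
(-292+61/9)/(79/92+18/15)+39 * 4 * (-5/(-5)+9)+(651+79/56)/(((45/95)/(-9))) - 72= -5272289671/477288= -11046.35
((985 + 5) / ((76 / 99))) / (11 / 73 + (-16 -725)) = -3577365 / 2055116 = -1.74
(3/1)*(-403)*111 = -134199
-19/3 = -6.33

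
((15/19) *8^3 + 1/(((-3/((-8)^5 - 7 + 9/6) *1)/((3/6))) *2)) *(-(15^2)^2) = -24126406875/152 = -158726361.02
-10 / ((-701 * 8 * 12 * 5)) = 1 / 33648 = 0.00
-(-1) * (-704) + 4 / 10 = -3518 / 5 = -703.60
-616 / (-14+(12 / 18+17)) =-168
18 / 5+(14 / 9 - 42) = -36.84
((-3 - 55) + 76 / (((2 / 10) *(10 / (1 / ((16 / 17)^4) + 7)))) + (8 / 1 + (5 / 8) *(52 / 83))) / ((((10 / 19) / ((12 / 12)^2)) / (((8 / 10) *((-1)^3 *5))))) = -13684603339 / 6799360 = -2012.63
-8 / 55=-0.15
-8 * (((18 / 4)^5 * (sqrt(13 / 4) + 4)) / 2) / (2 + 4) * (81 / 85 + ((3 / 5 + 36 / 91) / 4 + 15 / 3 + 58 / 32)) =-3904536393 / 99008 - 3904536393 * sqrt(13) / 792064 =-57210.40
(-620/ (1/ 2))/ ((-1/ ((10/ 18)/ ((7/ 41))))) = 254200/ 63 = 4034.92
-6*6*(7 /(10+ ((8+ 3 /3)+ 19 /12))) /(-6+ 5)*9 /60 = 2268 /1235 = 1.84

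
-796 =-796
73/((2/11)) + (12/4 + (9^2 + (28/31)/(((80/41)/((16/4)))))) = 151079/310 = 487.35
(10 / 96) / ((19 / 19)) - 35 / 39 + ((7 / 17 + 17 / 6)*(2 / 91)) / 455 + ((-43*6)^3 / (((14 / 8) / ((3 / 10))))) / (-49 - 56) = 4736458015301 / 168932400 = 28037.59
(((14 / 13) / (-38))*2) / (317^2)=-14 / 24820783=-0.00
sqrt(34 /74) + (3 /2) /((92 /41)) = 123 /184 + sqrt(629) /37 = 1.35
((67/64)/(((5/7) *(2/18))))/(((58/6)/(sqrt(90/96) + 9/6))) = 12663 *sqrt(15)/37120 + 37989/18560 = 3.37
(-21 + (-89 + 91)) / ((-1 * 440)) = 19 / 440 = 0.04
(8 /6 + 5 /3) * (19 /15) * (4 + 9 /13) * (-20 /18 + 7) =61427 /585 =105.00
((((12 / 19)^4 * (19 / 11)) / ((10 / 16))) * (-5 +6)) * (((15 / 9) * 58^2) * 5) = 12327.25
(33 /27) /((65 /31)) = 341 /585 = 0.58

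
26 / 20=13 / 10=1.30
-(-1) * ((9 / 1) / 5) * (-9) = -81 / 5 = -16.20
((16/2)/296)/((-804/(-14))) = 7/14874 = 0.00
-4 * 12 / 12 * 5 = -20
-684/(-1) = 684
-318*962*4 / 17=-1223664 / 17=-71980.24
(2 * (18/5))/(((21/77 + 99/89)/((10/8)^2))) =14685/1808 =8.12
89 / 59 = 1.51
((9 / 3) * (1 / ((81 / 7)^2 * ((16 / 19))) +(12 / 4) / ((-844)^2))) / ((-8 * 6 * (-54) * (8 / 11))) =228078037 / 16152087730176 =0.00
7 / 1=7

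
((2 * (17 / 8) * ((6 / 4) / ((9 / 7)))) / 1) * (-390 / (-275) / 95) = 1547 / 20900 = 0.07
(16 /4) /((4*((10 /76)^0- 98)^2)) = 1 /9409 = 0.00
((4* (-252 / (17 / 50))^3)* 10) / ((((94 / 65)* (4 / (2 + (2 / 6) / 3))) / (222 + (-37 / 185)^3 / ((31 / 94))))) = -9444376631289600000 / 7158241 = -1319371145968.63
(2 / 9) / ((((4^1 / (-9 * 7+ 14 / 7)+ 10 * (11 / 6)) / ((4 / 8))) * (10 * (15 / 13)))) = 793 / 1504350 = 0.00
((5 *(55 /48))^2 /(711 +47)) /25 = 3025 /1746432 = 0.00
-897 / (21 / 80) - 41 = -24207 / 7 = -3458.14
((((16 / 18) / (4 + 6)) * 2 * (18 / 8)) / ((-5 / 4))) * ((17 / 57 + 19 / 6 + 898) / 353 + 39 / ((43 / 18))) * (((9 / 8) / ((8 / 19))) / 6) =-6533773 / 2428640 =-2.69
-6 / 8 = -3 / 4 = -0.75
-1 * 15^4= -50625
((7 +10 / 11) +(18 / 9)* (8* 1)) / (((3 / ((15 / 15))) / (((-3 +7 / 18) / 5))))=-12361 / 2970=-4.16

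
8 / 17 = 0.47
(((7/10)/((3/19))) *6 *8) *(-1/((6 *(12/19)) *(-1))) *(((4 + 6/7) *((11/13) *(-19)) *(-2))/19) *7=1890196/585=3231.10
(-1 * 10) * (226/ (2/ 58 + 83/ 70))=-4587800/ 2477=-1852.16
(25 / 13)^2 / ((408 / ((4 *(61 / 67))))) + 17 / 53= 21654707 / 61212138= 0.35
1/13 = 0.08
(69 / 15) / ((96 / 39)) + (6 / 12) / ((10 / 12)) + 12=463 / 32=14.47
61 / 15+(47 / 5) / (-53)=3.89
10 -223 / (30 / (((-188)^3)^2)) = -4922910757615466 / 15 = -328194050507697.73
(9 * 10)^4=65610000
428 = 428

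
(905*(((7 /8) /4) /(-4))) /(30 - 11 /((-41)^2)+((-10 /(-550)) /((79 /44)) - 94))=4206408325 /5439142528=0.77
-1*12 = -12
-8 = -8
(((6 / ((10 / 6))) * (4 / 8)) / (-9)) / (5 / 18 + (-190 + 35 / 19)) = 342 / 321275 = 0.00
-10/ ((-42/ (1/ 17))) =5/ 357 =0.01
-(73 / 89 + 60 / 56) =-2357 / 1246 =-1.89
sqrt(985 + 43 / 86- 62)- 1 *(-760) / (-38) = -20 + sqrt(3694) / 2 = 10.39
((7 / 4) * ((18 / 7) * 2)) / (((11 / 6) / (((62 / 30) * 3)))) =1674 / 55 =30.44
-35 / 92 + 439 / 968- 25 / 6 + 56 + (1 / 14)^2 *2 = 169913113 / 3272808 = 51.92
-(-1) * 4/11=4/11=0.36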